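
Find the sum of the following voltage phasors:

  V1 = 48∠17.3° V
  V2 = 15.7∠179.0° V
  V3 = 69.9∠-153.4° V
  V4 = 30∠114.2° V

Step 1 — Convert each phasor to rectangular form:
  V1 = 48·(cos(17.3°) + j·sin(17.3°)) = 45.83 + j14.27 V
  V2 = 15.7·(cos(179.0°) + j·sin(179.0°)) = -15.7 + j0.274 V
  V3 = 69.9·(cos(-153.4°) + j·sin(-153.4°)) = -62.5 - j31.3 V
  V4 = 30·(cos(114.2°) + j·sin(114.2°)) = -12.3 + j27.36 V
Step 2 — Sum components: V_total = -44.67 + j10.61 V.
Step 3 — Convert to polar: |V_total| = 45.91 V, ∠V_total = 166.6°.

V_total = 45.91∠166.6° V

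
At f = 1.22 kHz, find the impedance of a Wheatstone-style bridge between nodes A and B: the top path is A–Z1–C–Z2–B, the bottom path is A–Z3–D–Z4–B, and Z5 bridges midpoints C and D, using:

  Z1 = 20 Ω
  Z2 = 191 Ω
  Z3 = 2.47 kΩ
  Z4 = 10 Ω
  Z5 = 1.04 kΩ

Step 1 — Angular frequency: ω = 2π·f = 2π·1220 = 7665 rad/s.
Step 2 — Component impedances:
  Z1: Z = R = 20 Ω
  Z2: Z = R = 191 Ω
  Z3: Z = R = 2470 Ω
  Z4: Z = R = 10 Ω
  Z5: Z = R = 1040 Ω
Step 3 — Bridge requires nodal analysis (the Z5 bridge couples midpoints C and D, so the two paths cannot be reduced to a simple series/parallel combination). Setting node B to ground and injecting 1 A at node A, the 3-node admittance system at A, C, D solves to V_A = Z_AB = 169.4 Ω = 169.4∠0.0° Ω.

Z = 169.4 Ω = 169.4∠0.0° Ω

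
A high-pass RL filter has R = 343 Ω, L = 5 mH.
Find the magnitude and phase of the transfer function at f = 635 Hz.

Step 1 — Angular frequency: ω = 2π·635 = 3990 rad/s.
Step 2 — Transfer function: H(jω) = jωL/(R + jωL).
Step 3 — Numerator jωL = j·19.95; denominator R + jωL = 343 + j19.95.
Step 4 — H = 0.003371 + j0.05796.
Step 5 — Magnitude: |H| = 0.05806 (-24.7 dB); phase: φ = 86.7°.

|H| = 0.05806 (-24.7 dB), φ = 86.7°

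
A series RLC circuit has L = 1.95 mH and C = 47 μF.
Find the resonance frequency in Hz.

Step 1 — Resonance condition Im(Z)=0 gives ω₀ = 1/√(LC).
Step 2 — ω₀ = 1/√(0.00195·4.7e-05) = 3303 rad/s.
Step 3 — f₀ = ω₀/(2π) = 525.7 Hz.

f₀ = 525.7 Hz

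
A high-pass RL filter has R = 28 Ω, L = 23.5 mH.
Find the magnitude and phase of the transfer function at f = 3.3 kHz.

Step 1 — Angular frequency: ω = 2π·3300 = 2.073e+04 rad/s.
Step 2 — Transfer function: H(jω) = jωL/(R + jωL).
Step 3 — Numerator jωL = j·487.3; denominator R + jωL = 28 + j487.3.
Step 4 — H = 0.9967 + j0.05727.
Step 5 — Magnitude: |H| = 0.9984 (-0.0 dB); phase: φ = 3.3°.

|H| = 0.9984 (-0.0 dB), φ = 3.3°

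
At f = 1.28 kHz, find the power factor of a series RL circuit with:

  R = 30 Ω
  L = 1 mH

Step 1 — Angular frequency: ω = 2π·f = 2π·1280 = 8042 rad/s.
Step 2 — Component impedances:
  R: Z = R = 30 Ω
  L: Z = jωL = j·8042·0.001 = 0 + j8.042 Ω
Step 3 — Series combination: Z_total = R + L = 30 + j8.042 Ω = 31.06∠15.0° Ω.
Step 4 — Power factor: PF = cos(φ) = Re(Z)/|Z| = 30/31.06 = 0.9659.
Step 5 — Type: Im(Z) = 8.042 ⇒ lagging (phase φ = 15.0°).

PF = 0.9659 (lagging, φ = 15.0°)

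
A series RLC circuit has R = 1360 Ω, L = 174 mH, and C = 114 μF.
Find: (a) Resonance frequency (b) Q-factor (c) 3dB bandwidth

Step 1 — Resonance: ω₀ = 1/√(LC) = 1/√(0.174·0.000114) = 224.5 rad/s.
Step 2 — f₀ = ω₀/(2π) = 35.73 Hz.
Step 3 — Series Q: Q = ω₀L/R = 224.5·0.174/1360 = 0.02873.
Step 4 — Bandwidth: Δω = ω₀/Q = 7816 rad/s; BW = Δω/(2π) = 1244 Hz.

(a) f₀ = 35.73 Hz  (b) Q = 0.02873  (c) BW = 1244 Hz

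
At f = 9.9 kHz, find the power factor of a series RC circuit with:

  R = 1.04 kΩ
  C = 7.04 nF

Step 1 — Angular frequency: ω = 2π·f = 2π·9900 = 6.22e+04 rad/s.
Step 2 — Component impedances:
  R: Z = R = 1040 Ω
  C: Z = 1/(jωC) = -j/(ω·C) = 0 - j2284 Ω
Step 3 — Series combination: Z_total = R + C = 1040 - j2284 Ω = 2509∠-65.5° Ω.
Step 4 — Power factor: PF = cos(φ) = Re(Z)/|Z| = 1040/2509 = 0.4145.
Step 5 — Type: Im(Z) = -2284 ⇒ leading (phase φ = -65.5°).

PF = 0.4145 (leading, φ = -65.5°)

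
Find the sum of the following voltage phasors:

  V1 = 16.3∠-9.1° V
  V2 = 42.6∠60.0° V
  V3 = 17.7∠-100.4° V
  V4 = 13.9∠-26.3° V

Step 1 — Convert each phasor to rectangular form:
  V1 = 16.3·(cos(-9.1°) + j·sin(-9.1°)) = 16.09 - j2.578 V
  V2 = 42.6·(cos(60.0°) + j·sin(60.0°)) = 21.3 + j36.89 V
  V3 = 17.7·(cos(-100.4°) + j·sin(-100.4°)) = -3.195 - j17.41 V
  V4 = 13.9·(cos(-26.3°) + j·sin(-26.3°)) = 12.46 - j6.159 V
Step 2 — Sum components: V_total = 46.66 + j10.75 V.
Step 3 — Convert to polar: |V_total| = 47.88 V, ∠V_total = 13.0°.

V_total = 47.88∠13.0° V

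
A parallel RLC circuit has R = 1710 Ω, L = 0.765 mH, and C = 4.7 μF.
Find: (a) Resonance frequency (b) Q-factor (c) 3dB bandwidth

Step 1 — Resonance: ω₀ = 1/√(LC) = 1/√(0.000765·4.7e-06) = 1.668e+04 rad/s.
Step 2 — f₀ = ω₀/(2π) = 2654 Hz.
Step 3 — Parallel Q: Q = R/(ω₀L) = 1710/(1.668e+04·0.000765) = 134.
Step 4 — Bandwidth: Δω = ω₀/Q = 124.4 rad/s; BW = Δω/(2π) = 19.8 Hz.

(a) f₀ = 2654 Hz  (b) Q = 134  (c) BW = 19.8 Hz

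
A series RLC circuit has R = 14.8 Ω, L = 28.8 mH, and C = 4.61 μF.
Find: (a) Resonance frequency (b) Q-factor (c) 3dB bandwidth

Step 1 — Resonance condition Im(Z)=0 gives ω₀ = 1/√(LC).
Step 2 — ω₀ = 1/√(0.0288·4.61e-06) = 2744 rad/s.
Step 3 — f₀ = ω₀/(2π) = 436.8 Hz.
Step 4 — Series Q: Q = ω₀L/R = 2744·0.0288/14.8 = 5.341.
Step 5 — 3dB bandwidth: Δω = ω₀/Q = 513.9 rad/s; BW = Δω/(2π) = 81.79 Hz.

(a) f₀ = 436.8 Hz  (b) Q = 5.341  (c) BW = 81.79 Hz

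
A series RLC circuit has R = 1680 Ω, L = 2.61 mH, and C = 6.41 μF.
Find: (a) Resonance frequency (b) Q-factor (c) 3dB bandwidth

Step 1 — Resonance condition Im(Z)=0 gives ω₀ = 1/√(LC).
Step 2 — ω₀ = 1/√(0.00261·6.41e-06) = 7731 rad/s.
Step 3 — f₀ = ω₀/(2π) = 1230 Hz.
Step 4 — Series Q: Q = ω₀L/R = 7731·0.00261/1680 = 0.01201.
Step 5 — 3dB bandwidth: Δω = ω₀/Q = 6.437e+05 rad/s; BW = Δω/(2π) = 1.024e+05 Hz.

(a) f₀ = 1230 Hz  (b) Q = 0.01201  (c) BW = 1.024e+05 Hz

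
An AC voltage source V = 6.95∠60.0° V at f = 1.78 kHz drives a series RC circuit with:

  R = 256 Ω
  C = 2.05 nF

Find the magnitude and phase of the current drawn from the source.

Step 1 — Angular frequency: ω = 2π·f = 2π·1780 = 1.118e+04 rad/s.
Step 2 — Component impedances:
  R: Z = R = 256 Ω
  C: Z = 1/(jωC) = -j/(ω·C) = 0 - j4.362e+04 Ω
Step 3 — Series combination: Z_total = R + C = 256 - j4.362e+04 Ω = 4.362e+04∠-89.7° Ω.
Step 4 — Source phasor: V = 6.95∠60.0° V = 3.475 + j6.019 V.
Step 5 — Ohm's law: I = V / Z_total = (3.475 + j6.019) / (256 - j4.362e+04) = -0.0001375 + j8.048e-05 A.
Step 6 — Convert to polar: |I| = 0.0001593 A, ∠I = 149.7°.

I = 0.0001593∠149.7° A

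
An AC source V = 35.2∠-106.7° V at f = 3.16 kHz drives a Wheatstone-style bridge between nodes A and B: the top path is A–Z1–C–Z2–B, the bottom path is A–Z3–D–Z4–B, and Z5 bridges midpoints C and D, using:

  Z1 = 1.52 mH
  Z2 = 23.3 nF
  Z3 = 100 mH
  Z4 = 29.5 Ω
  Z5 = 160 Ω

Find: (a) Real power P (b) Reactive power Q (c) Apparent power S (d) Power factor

Step 1 — Angular frequency: ω = 2π·f = 2π·3160 = 1.985e+04 rad/s.
Step 2 — Component impedances:
  Z1: Z = jωL = j·1.985e+04·0.00152 = 0 + j30.18 Ω
  Z2: Z = 1/(jωC) = -j/(ω·C) = 0 - j2162 Ω
  Z3: Z = jωL = j·1.985e+04·0.1 = 0 + j1985 Ω
  Z4: Z = R = 29.5 Ω
  Z5: Z = R = 160 Ω
Step 3 — Bridge requires nodal analysis (the Z5 bridge couples midpoints C and D, so the two paths cannot be reduced to a simple series/parallel combination). Setting node B to ground and injecting 1 A at node A, the 3-node admittance system at A, C, D solves to V_A = Z_AB = 184.5 + j25.86 Ω = 186.3∠8.0° Ω.
Step 4 — Source phasor: V = 35.2∠-106.7° V = -10.12 - j33.72 V.
Step 5 — Current: I = V / Z = -0.07888 - j0.1717 A = 0.1889∠-114.7° A.
Step 6 — Complex power: S = V·I* = 6.586 + j0.9231 VA.
Step 7 — Real power: P = Re(S) = 6.586 W.
Step 8 — Reactive power: Q = Im(S) = 0.9231 VAR.
Step 9 — Apparent power: |S| = 6.65 VA.
Step 10 — Power factor: PF = P/|S| = 0.9903 (lagging).

(a) P = 6.586 W  (b) Q = 0.9231 VAR  (c) S = 6.65 VA  (d) PF = 0.9903 (lagging)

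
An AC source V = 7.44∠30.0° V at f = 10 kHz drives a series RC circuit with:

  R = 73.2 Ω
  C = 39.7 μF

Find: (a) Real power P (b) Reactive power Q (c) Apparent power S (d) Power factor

Step 1 — Angular frequency: ω = 2π·f = 2π·1e+04 = 6.283e+04 rad/s.
Step 2 — Component impedances:
  R: Z = R = 73.2 Ω
  C: Z = 1/(jωC) = -j/(ω·C) = 0 - j0.4009 Ω
Step 3 — Series combination: Z_total = R + C = 73.2 - j0.4009 Ω = 73.2∠-0.3° Ω.
Step 4 — Source phasor: V = 7.44∠30.0° V = 6.443 + j3.72 V.
Step 5 — Current: I = V / Z = 0.08774 + j0.0513 A = 0.1016∠30.3° A.
Step 6 — Complex power: S = V·I* = 0.7562 - j0.004141 VA.
Step 7 — Real power: P = Re(S) = 0.7562 W.
Step 8 — Reactive power: Q = Im(S) = -0.004141 VAR.
Step 9 — Apparent power: |S| = 0.7562 VA.
Step 10 — Power factor: PF = P/|S| = 1 (leading).

(a) P = 0.7562 W  (b) Q = -0.004141 VAR  (c) S = 0.7562 VA  (d) PF = 1 (leading)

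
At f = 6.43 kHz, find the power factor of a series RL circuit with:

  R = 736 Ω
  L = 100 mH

Step 1 — Angular frequency: ω = 2π·f = 2π·6430 = 4.04e+04 rad/s.
Step 2 — Component impedances:
  R: Z = R = 736 Ω
  L: Z = jωL = j·4.04e+04·0.1 = 0 + j4040 Ω
Step 3 — Series combination: Z_total = R + L = 736 + j4040 Ω = 4107∠79.7° Ω.
Step 4 — Power factor: PF = cos(φ) = Re(Z)/|Z| = 736/4107 = 0.1792.
Step 5 — Type: Im(Z) = 4040 ⇒ lagging (phase φ = 79.7°).

PF = 0.1792 (lagging, φ = 79.7°)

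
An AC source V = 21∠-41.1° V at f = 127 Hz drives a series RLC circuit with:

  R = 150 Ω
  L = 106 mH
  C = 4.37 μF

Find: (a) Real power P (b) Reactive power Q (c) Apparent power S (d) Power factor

Step 1 — Angular frequency: ω = 2π·f = 2π·127 = 798 rad/s.
Step 2 — Component impedances:
  R: Z = R = 150 Ω
  L: Z = jωL = j·798·0.106 = 0 + j84.58 Ω
  C: Z = 1/(jωC) = -j/(ω·C) = 0 - j286.8 Ω
Step 3 — Series combination: Z_total = R + L + C = 150 - j202.2 Ω = 251.8∠-53.4° Ω.
Step 4 — Source phasor: V = 21∠-41.1° V = 15.82 - j13.8 V.
Step 5 — Current: I = V / Z = 0.08149 + j0.01781 A = 0.08342∠12.3° A.
Step 6 — Complex power: S = V·I* = 1.044 - j1.407 VA.
Step 7 — Real power: P = Re(S) = 1.044 W.
Step 8 — Reactive power: Q = Im(S) = -1.407 VAR.
Step 9 — Apparent power: |S| = 1.752 VA.
Step 10 — Power factor: PF = P/|S| = 0.5958 (leading).

(a) P = 1.044 W  (b) Q = -1.407 VAR  (c) S = 1.752 VA  (d) PF = 0.5958 (leading)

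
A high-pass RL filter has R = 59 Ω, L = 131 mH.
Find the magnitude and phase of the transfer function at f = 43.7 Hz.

Step 1 — Angular frequency: ω = 2π·43.7 = 274.6 rad/s.
Step 2 — Transfer function: H(jω) = jωL/(R + jωL).
Step 3 — Numerator jωL = j·35.97; denominator R + jωL = 59 + j35.97.
Step 4 — H = 0.271 + j0.4445.
Step 5 — Magnitude: |H| = 0.5205 (-5.7 dB); phase: φ = 58.6°.

|H| = 0.5205 (-5.7 dB), φ = 58.6°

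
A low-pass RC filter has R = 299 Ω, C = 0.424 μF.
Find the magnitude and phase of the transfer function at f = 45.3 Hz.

Step 1 — Angular frequency: ω = 2π·45.3 = 284.6 rad/s.
Step 2 — Transfer function: H(jω) = 1/(1 + jωRC).
Step 3 — Denominator: 1 + jωRC = 1 + j·284.6·299·4.24e-07 = 1 + j0.03608.
Step 4 — H = 0.9987 - j0.03604.
Step 5 — Magnitude: |H| = 0.9993 (-0.0 dB); phase: φ = -2.1°.

|H| = 0.9993 (-0.0 dB), φ = -2.1°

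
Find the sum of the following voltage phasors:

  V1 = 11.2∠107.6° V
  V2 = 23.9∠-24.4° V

Step 1 — Convert each phasor to rectangular form:
  V1 = 11.2·(cos(107.6°) + j·sin(107.6°)) = -3.387 + j10.68 V
  V2 = 23.9·(cos(-24.4°) + j·sin(-24.4°)) = 21.77 - j9.873 V
Step 2 — Sum components: V_total = 18.38 + j0.8025 V.
Step 3 — Convert to polar: |V_total| = 18.4 V, ∠V_total = 2.5°.

V_total = 18.4∠2.5° V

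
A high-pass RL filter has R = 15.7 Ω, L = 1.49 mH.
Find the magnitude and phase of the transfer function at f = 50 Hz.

Step 1 — Angular frequency: ω = 2π·50 = 314.2 rad/s.
Step 2 — Transfer function: H(jω) = jωL/(R + jωL).
Step 3 — Numerator jωL = j·0.4681; denominator R + jωL = 15.7 + j0.4681.
Step 4 — H = 0.0008882 + j0.02979.
Step 5 — Magnitude: |H| = 0.0298 (-30.5 dB); phase: φ = 88.3°.

|H| = 0.0298 (-30.5 dB), φ = 88.3°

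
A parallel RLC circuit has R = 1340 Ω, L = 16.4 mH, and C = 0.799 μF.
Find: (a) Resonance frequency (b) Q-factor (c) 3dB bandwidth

Step 1 — Resonance: ω₀ = 1/√(LC) = 1/√(0.0164·7.99e-07) = 8736 rad/s.
Step 2 — f₀ = ω₀/(2π) = 1390 Hz.
Step 3 — Parallel Q: Q = R/(ω₀L) = 1340/(8736·0.0164) = 9.353.
Step 4 — Bandwidth: Δω = ω₀/Q = 934 rad/s; BW = Δω/(2π) = 148.7 Hz.

(a) f₀ = 1390 Hz  (b) Q = 9.353  (c) BW = 148.7 Hz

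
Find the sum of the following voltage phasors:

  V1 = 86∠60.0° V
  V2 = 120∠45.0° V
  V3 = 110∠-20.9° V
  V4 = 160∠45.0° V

Step 1 — Convert each phasor to rectangular form:
  V1 = 86·(cos(60.0°) + j·sin(60.0°)) = 43 + j74.48 V
  V2 = 120·(cos(45.0°) + j·sin(45.0°)) = 84.85 + j84.85 V
  V3 = 110·(cos(-20.9°) + j·sin(-20.9°)) = 102.8 - j39.24 V
  V4 = 160·(cos(45.0°) + j·sin(45.0°)) = 113.1 + j113.1 V
Step 2 — Sum components: V_total = 343.8 + j233.2 V.
Step 3 — Convert to polar: |V_total| = 415.4 V, ∠V_total = 34.2°.

V_total = 415.4∠34.2° V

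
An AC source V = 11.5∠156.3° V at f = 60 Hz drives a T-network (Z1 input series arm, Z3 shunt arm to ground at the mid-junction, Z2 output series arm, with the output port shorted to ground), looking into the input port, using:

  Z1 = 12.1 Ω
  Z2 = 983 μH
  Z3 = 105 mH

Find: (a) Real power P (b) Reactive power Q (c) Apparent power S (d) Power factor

Step 1 — Angular frequency: ω = 2π·f = 2π·60 = 377 rad/s.
Step 2 — Component impedances:
  Z1: Z = R = 12.1 Ω
  Z2: Z = jωL = j·377·0.000983 = 0 + j0.3706 Ω
  Z3: Z = jωL = j·377·0.105 = 0 + j39.58 Ω
Step 3 — With the output port shorted to ground, the output series arm Z2 runs from the junction to ground; the shunt arm Z3 also runs from the junction to ground. They appear in parallel: Z3 || Z2 = 0 + j0.3671 Ω.
Step 4 — Series with input arm Z1: Z_in = Z1 + (Z3 || Z2) = 12.1 + j0.3671 Ω = 12.11∠1.7° Ω.
Step 5 — Source phasor: V = 11.5∠156.3° V = -10.53 + j4.622 V.
Step 6 — Current: I = V / Z = -0.8579 + j0.408 A = 0.95∠154.6° A.
Step 7 — Complex power: S = V·I* = 10.92 + j0.3313 VA.
Step 8 — Real power: P = Re(S) = 10.92 W.
Step 9 — Reactive power: Q = Im(S) = 0.3313 VAR.
Step 10 — Apparent power: |S| = 10.92 VA.
Step 11 — Power factor: PF = P/|S| = 0.9995 (lagging).

(a) P = 10.92 W  (b) Q = 0.3313 VAR  (c) S = 10.92 VA  (d) PF = 0.9995 (lagging)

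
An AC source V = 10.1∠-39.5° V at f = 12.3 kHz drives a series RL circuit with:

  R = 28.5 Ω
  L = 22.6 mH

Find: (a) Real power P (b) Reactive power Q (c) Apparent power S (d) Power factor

Step 1 — Angular frequency: ω = 2π·f = 2π·1.23e+04 = 7.728e+04 rad/s.
Step 2 — Component impedances:
  R: Z = R = 28.5 Ω
  L: Z = jωL = j·7.728e+04·0.0226 = 0 + j1747 Ω
Step 3 — Series combination: Z_total = R + L = 28.5 + j1747 Ω = 1747∠89.1° Ω.
Step 4 — Source phasor: V = 10.1∠-39.5° V = 7.793 - j6.424 V.
Step 5 — Current: I = V / Z = -0.003604 - j0.004521 A = 0.005782∠-128.6° A.
Step 6 — Complex power: S = V·I* = 0.0009528 + j0.05839 VA.
Step 7 — Real power: P = Re(S) = 0.0009528 W.
Step 8 — Reactive power: Q = Im(S) = 0.05839 VAR.
Step 9 — Apparent power: |S| = 0.0584 VA.
Step 10 — Power factor: PF = P/|S| = 0.01632 (lagging).

(a) P = 0.0009528 W  (b) Q = 0.05839 VAR  (c) S = 0.0584 VA  (d) PF = 0.01632 (lagging)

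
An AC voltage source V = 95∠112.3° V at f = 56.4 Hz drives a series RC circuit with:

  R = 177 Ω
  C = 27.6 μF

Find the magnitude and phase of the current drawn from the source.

Step 1 — Angular frequency: ω = 2π·f = 2π·56.4 = 354.4 rad/s.
Step 2 — Component impedances:
  R: Z = R = 177 Ω
  C: Z = 1/(jωC) = -j/(ω·C) = 0 - j102.2 Ω
Step 3 — Series combination: Z_total = R + C = 177 - j102.2 Ω = 204.4∠-30.0° Ω.
Step 4 — Source phasor: V = 95∠112.3° V = -36.05 + j87.89 V.
Step 5 — Ohm's law: I = V / Z_total = (-36.05 + j87.89) / (177 - j102.2) = -0.3678 + j0.2841 A.
Step 6 — Convert to polar: |I| = 0.4648 A, ∠I = 142.3°.

I = 0.4648∠142.3° A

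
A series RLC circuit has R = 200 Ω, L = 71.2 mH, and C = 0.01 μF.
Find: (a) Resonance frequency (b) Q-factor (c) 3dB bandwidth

Step 1 — Resonance: ω₀ = 1/√(LC) = 1/√(0.0712·1e-08) = 3.748e+04 rad/s.
Step 2 — f₀ = ω₀/(2π) = 5965 Hz.
Step 3 — Series Q: Q = ω₀L/R = 3.748e+04·0.0712/200 = 13.34.
Step 4 — Bandwidth: Δω = ω₀/Q = 2809 rad/s; BW = Δω/(2π) = 447.1 Hz.

(a) f₀ = 5965 Hz  (b) Q = 13.34  (c) BW = 447.1 Hz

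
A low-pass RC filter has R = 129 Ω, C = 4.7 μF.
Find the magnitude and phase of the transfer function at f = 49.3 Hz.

Step 1 — Angular frequency: ω = 2π·49.3 = 309.8 rad/s.
Step 2 — Transfer function: H(jω) = 1/(1 + jωRC).
Step 3 — Denominator: 1 + jωRC = 1 + j·309.8·129·4.7e-06 = 1 + j0.1878.
Step 4 — H = 0.9659 - j0.1814.
Step 5 — Magnitude: |H| = 0.9828 (-0.2 dB); phase: φ = -10.6°.

|H| = 0.9828 (-0.2 dB), φ = -10.6°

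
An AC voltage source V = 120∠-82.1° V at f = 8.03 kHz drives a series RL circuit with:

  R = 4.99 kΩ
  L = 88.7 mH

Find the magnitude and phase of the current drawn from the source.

Step 1 — Angular frequency: ω = 2π·f = 2π·8030 = 5.045e+04 rad/s.
Step 2 — Component impedances:
  R: Z = R = 4990 Ω
  L: Z = jωL = j·5.045e+04·0.0887 = 0 + j4475 Ω
Step 3 — Series combination: Z_total = R + L = 4990 + j4475 Ω = 6703∠41.9° Ω.
Step 4 — Source phasor: V = 120∠-82.1° V = 16.49 - j118.9 V.
Step 5 — Ohm's law: I = V / Z_total = (16.49 - j118.9) / (4990 + j4475) = -0.01001 - j0.01484 A.
Step 6 — Convert to polar: |I| = 0.0179 A, ∠I = -124.0°.

I = 0.0179∠-124.0° A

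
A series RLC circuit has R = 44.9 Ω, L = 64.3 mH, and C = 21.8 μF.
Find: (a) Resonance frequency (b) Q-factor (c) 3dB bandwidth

Step 1 — Resonance: ω₀ = 1/√(LC) = 1/√(0.0643·2.18e-05) = 844.6 rad/s.
Step 2 — f₀ = ω₀/(2π) = 134.4 Hz.
Step 3 — Series Q: Q = ω₀L/R = 844.6·0.0643/44.9 = 1.21.
Step 4 — Bandwidth: Δω = ω₀/Q = 698.3 rad/s; BW = Δω/(2π) = 111.1 Hz.

(a) f₀ = 134.4 Hz  (b) Q = 1.21  (c) BW = 111.1 Hz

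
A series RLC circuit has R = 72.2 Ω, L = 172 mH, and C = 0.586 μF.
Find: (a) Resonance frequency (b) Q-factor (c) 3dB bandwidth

Step 1 — Resonance condition Im(Z)=0 gives ω₀ = 1/√(LC).
Step 2 — ω₀ = 1/√(0.172·5.86e-07) = 3150 rad/s.
Step 3 — f₀ = ω₀/(2π) = 501.3 Hz.
Step 4 — Series Q: Q = ω₀L/R = 3150·0.172/72.2 = 7.504.
Step 5 — 3dB bandwidth: Δω = ω₀/Q = 419.8 rad/s; BW = Δω/(2π) = 66.81 Hz.

(a) f₀ = 501.3 Hz  (b) Q = 7.504  (c) BW = 66.81 Hz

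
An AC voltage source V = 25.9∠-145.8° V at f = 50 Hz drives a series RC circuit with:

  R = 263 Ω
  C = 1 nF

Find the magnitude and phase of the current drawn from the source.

Step 1 — Angular frequency: ω = 2π·f = 2π·50 = 314.2 rad/s.
Step 2 — Component impedances:
  R: Z = R = 263 Ω
  C: Z = 1/(jωC) = -j/(ω·C) = 0 - j3.183e+06 Ω
Step 3 — Series combination: Z_total = R + C = 263 - j3.183e+06 Ω = 3.183e+06∠-90.0° Ω.
Step 4 — Source phasor: V = 25.9∠-145.8° V = -21.42 - j14.56 V.
Step 5 — Ohm's law: I = V / Z_total = (-21.42 - j14.56) / (263 - j3.183e+06) = 4.573e-06 - j6.73e-06 A.
Step 6 — Convert to polar: |I| = 8.137e-06 A, ∠I = -55.8°.

I = 8.137e-06∠-55.8° A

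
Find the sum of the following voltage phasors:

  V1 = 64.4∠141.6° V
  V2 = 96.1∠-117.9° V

Step 1 — Convert each phasor to rectangular form:
  V1 = 64.4·(cos(141.6°) + j·sin(141.6°)) = -50.47 + j40 V
  V2 = 96.1·(cos(-117.9°) + j·sin(-117.9°)) = -44.97 - j84.93 V
Step 2 — Sum components: V_total = -95.44 - j44.93 V.
Step 3 — Convert to polar: |V_total| = 105.5 V, ∠V_total = -154.8°.

V_total = 105.5∠-154.8° V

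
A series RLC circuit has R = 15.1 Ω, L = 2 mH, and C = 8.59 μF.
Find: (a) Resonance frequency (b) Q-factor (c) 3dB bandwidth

Step 1 — Resonance condition Im(Z)=0 gives ω₀ = 1/√(LC).
Step 2 — ω₀ = 1/√(0.002·8.59e-06) = 7629 rad/s.
Step 3 — f₀ = ω₀/(2π) = 1214 Hz.
Step 4 — Series Q: Q = ω₀L/R = 7629·0.002/15.1 = 1.011.
Step 5 — 3dB bandwidth: Δω = ω₀/Q = 7550 rad/s; BW = Δω/(2π) = 1202 Hz.

(a) f₀ = 1214 Hz  (b) Q = 1.011  (c) BW = 1202 Hz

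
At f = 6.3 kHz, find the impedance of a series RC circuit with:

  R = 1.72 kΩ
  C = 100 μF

Step 1 — Angular frequency: ω = 2π·f = 2π·6300 = 3.958e+04 rad/s.
Step 2 — Component impedances:
  R: Z = R = 1720 Ω
  C: Z = 1/(jωC) = -j/(ω·C) = 0 - j0.2526 Ω
Step 3 — Series combination: Z_total = R + C = 1720 - j0.2526 Ω = 1720∠-0.0° Ω.

Z = 1720 - j0.2526 Ω = 1720∠-0.0° Ω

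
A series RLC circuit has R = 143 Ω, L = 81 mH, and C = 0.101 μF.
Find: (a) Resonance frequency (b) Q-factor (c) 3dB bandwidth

Step 1 — Resonance: ω₀ = 1/√(LC) = 1/√(0.081·1.01e-07) = 1.106e+04 rad/s.
Step 2 — f₀ = ω₀/(2π) = 1760 Hz.
Step 3 — Series Q: Q = ω₀L/R = 1.106e+04·0.081/143 = 6.262.
Step 4 — Bandwidth: Δω = ω₀/Q = 1765 rad/s; BW = Δω/(2π) = 281 Hz.

(a) f₀ = 1760 Hz  (b) Q = 6.262  (c) BW = 281 Hz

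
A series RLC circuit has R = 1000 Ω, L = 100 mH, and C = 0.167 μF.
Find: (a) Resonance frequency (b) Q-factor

Step 1 — Resonance condition Im(Z)=0 gives ω₀ = 1/√(LC).
Step 2 — ω₀ = 1/√(0.1·1.67e-07) = 7738 rad/s.
Step 3 — f₀ = ω₀/(2π) = 1232 Hz.
Step 4 — Series Q: Q = ω₀L/R = 7738·0.1/1000 = 0.7738.

(a) f₀ = 1232 Hz  (b) Q = 0.7738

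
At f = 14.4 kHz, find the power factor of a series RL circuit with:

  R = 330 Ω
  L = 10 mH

Step 1 — Angular frequency: ω = 2π·f = 2π·1.44e+04 = 9.048e+04 rad/s.
Step 2 — Component impedances:
  R: Z = R = 330 Ω
  L: Z = jωL = j·9.048e+04·0.01 = 0 + j904.8 Ω
Step 3 — Series combination: Z_total = R + L = 330 + j904.8 Ω = 963.1∠70.0° Ω.
Step 4 — Power factor: PF = cos(φ) = Re(Z)/|Z| = 330/963.08 = 0.3427.
Step 5 — Type: Im(Z) = 904.8 ⇒ lagging (phase φ = 70.0°).

PF = 0.3427 (lagging, φ = 70.0°)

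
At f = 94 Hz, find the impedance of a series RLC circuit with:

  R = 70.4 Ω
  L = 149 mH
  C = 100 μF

Step 1 — Angular frequency: ω = 2π·f = 2π·94 = 590.6 rad/s.
Step 2 — Component impedances:
  R: Z = R = 70.4 Ω
  L: Z = jωL = j·590.6·0.149 = 0 + j88 Ω
  C: Z = 1/(jωC) = -j/(ω·C) = 0 - j16.93 Ω
Step 3 — Series combination: Z_total = R + L + C = 70.4 + j71.07 Ω = 100∠45.3° Ω.

Z = 70.4 + j71.07 Ω = 100∠45.3° Ω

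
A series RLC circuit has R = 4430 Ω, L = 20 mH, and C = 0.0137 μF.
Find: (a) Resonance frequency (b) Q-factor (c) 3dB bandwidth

Step 1 — Resonance: ω₀ = 1/√(LC) = 1/√(0.02·1.37e-08) = 6.041e+04 rad/s.
Step 2 — f₀ = ω₀/(2π) = 9615 Hz.
Step 3 — Series Q: Q = ω₀L/R = 6.041e+04·0.02/4430 = 0.2727.
Step 4 — Bandwidth: Δω = ω₀/Q = 2.215e+05 rad/s; BW = Δω/(2π) = 3.525e+04 Hz.

(a) f₀ = 9615 Hz  (b) Q = 0.2727  (c) BW = 3.525e+04 Hz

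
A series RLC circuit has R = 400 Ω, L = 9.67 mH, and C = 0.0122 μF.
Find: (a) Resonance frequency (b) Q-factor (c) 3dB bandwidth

Step 1 — Resonance condition Im(Z)=0 gives ω₀ = 1/√(LC).
Step 2 — ω₀ = 1/√(0.00967·1.22e-08) = 9.207e+04 rad/s.
Step 3 — f₀ = ω₀/(2π) = 1.465e+04 Hz.
Step 4 — Series Q: Q = ω₀L/R = 9.207e+04·0.00967/400 = 2.226.
Step 5 — 3dB bandwidth: Δω = ω₀/Q = 4.137e+04 rad/s; BW = Δω/(2π) = 6583 Hz.

(a) f₀ = 1.465e+04 Hz  (b) Q = 2.226  (c) BW = 6583 Hz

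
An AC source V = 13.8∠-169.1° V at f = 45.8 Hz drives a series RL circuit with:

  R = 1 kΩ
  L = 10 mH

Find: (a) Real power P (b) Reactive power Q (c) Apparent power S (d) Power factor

Step 1 — Angular frequency: ω = 2π·f = 2π·45.8 = 287.8 rad/s.
Step 2 — Component impedances:
  R: Z = R = 1000 Ω
  L: Z = jωL = j·287.8·0.01 = 0 + j2.878 Ω
Step 3 — Series combination: Z_total = R + L = 1000 + j2.878 Ω = 1000∠0.2° Ω.
Step 4 — Source phasor: V = 13.8∠-169.1° V = -13.55 - j2.61 V.
Step 5 — Current: I = V / Z = -0.01356 - j0.002571 A = 0.0138∠-169.3° A.
Step 6 — Complex power: S = V·I* = 0.1904 + j0.000548 VA.
Step 7 — Real power: P = Re(S) = 0.1904 W.
Step 8 — Reactive power: Q = Im(S) = 0.000548 VAR.
Step 9 — Apparent power: |S| = 0.1904 VA.
Step 10 — Power factor: PF = P/|S| = 1 (lagging).

(a) P = 0.1904 W  (b) Q = 0.000548 VAR  (c) S = 0.1904 VA  (d) PF = 1 (lagging)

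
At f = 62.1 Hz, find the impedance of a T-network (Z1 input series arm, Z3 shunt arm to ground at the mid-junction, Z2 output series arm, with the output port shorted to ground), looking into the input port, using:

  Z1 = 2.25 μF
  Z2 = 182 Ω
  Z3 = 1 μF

Step 1 — Angular frequency: ω = 2π·f = 2π·62.1 = 390.2 rad/s.
Step 2 — Component impedances:
  Z1: Z = 1/(jωC) = -j/(ω·C) = 0 - j1139 Ω
  Z2: Z = R = 182 Ω
  Z3: Z = 1/(jωC) = -j/(ω·C) = 0 - j2563 Ω
Step 3 — With the output port shorted to ground, the output series arm Z2 runs from the junction to ground; the shunt arm Z3 also runs from the junction to ground. They appear in parallel: Z3 || Z2 = 181.1 - j12.86 Ω.
Step 4 — Series with input arm Z1: Z_in = Z1 + (Z3 || Z2) = 181.1 - j1152 Ω = 1166∠-81.1° Ω.

Z = 181.1 - j1152 Ω = 1166∠-81.1° Ω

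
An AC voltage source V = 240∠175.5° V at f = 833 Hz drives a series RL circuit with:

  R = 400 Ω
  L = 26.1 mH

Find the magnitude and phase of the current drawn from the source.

Step 1 — Angular frequency: ω = 2π·f = 2π·833 = 5234 rad/s.
Step 2 — Component impedances:
  R: Z = R = 400 Ω
  L: Z = jωL = j·5234·0.0261 = 0 + j136.6 Ω
Step 3 — Series combination: Z_total = R + L = 400 + j136.6 Ω = 422.7∠18.9° Ω.
Step 4 — Source phasor: V = 240∠175.5° V = -239.3 + j18.83 V.
Step 5 — Ohm's law: I = V / Z_total = (-239.3 + j18.83) / (400 + j136.6) = -0.5213 + j0.2251 A.
Step 6 — Convert to polar: |I| = 0.5678 A, ∠I = 156.6°.

I = 0.5678∠156.6° A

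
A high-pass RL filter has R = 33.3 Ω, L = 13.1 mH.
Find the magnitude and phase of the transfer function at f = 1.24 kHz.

Step 1 — Angular frequency: ω = 2π·1240 = 7791 rad/s.
Step 2 — Transfer function: H(jω) = jωL/(R + jωL).
Step 3 — Numerator jωL = j·102.1; denominator R + jωL = 33.3 + j102.1.
Step 4 — H = 0.9038 + j0.2949.
Step 5 — Magnitude: |H| = 0.9507 (-0.4 dB); phase: φ = 18.1°.

|H| = 0.9507 (-0.4 dB), φ = 18.1°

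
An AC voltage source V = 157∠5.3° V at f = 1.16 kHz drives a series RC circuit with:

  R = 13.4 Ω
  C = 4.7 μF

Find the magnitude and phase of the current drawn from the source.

Step 1 — Angular frequency: ω = 2π·f = 2π·1160 = 7288 rad/s.
Step 2 — Component impedances:
  R: Z = R = 13.4 Ω
  C: Z = 1/(jωC) = -j/(ω·C) = 0 - j29.19 Ω
Step 3 — Series combination: Z_total = R + C = 13.4 - j29.19 Ω = 32.12∠-65.3° Ω.
Step 4 — Source phasor: V = 157∠5.3° V = 156.3 + j14.5 V.
Step 5 — Ohm's law: I = V / Z_total = (156.3 + j14.5) / (13.4 - j29.19) = 1.62 + j4.612 A.
Step 6 — Convert to polar: |I| = 4.888 A, ∠I = 70.6°.

I = 4.888∠70.6° A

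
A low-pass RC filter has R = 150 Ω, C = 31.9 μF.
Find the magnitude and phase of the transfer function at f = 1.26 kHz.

Step 1 — Angular frequency: ω = 2π·1260 = 7917 rad/s.
Step 2 — Transfer function: H(jω) = 1/(1 + jωRC).
Step 3 — Denominator: 1 + jωRC = 1 + j·7917·150·3.19e-05 = 1 + j37.88.
Step 4 — H = 0.0006964 - j0.02638.
Step 5 — Magnitude: |H| = 0.02639 (-31.6 dB); phase: φ = -88.5°.

|H| = 0.02639 (-31.6 dB), φ = -88.5°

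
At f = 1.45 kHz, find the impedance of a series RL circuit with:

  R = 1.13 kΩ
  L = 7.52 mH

Step 1 — Angular frequency: ω = 2π·f = 2π·1450 = 9111 rad/s.
Step 2 — Component impedances:
  R: Z = R = 1130 Ω
  L: Z = jωL = j·9111·0.00752 = 0 + j68.51 Ω
Step 3 — Series combination: Z_total = R + L = 1130 + j68.51 Ω = 1132∠3.5° Ω.

Z = 1130 + j68.51 Ω = 1132∠3.5° Ω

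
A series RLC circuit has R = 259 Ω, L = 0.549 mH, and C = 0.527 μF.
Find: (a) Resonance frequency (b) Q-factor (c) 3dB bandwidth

Step 1 — Resonance: ω₀ = 1/√(LC) = 1/√(0.000549·5.27e-07) = 5.879e+04 rad/s.
Step 2 — f₀ = ω₀/(2π) = 9357 Hz.
Step 3 — Series Q: Q = ω₀L/R = 5.879e+04·0.000549/259 = 0.1246.
Step 4 — Bandwidth: Δω = ω₀/Q = 4.718e+05 rad/s; BW = Δω/(2π) = 7.508e+04 Hz.

(a) f₀ = 9357 Hz  (b) Q = 0.1246  (c) BW = 7.508e+04 Hz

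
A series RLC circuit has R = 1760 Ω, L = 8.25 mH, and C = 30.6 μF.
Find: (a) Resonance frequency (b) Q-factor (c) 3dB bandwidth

Step 1 — Resonance condition Im(Z)=0 gives ω₀ = 1/√(LC).
Step 2 — ω₀ = 1/√(0.00825·3.06e-05) = 1990 rad/s.
Step 3 — f₀ = ω₀/(2π) = 316.8 Hz.
Step 4 — Series Q: Q = ω₀L/R = 1990·0.00825/1760 = 0.009329.
Step 5 — 3dB bandwidth: Δω = ω₀/Q = 2.133e+05 rad/s; BW = Δω/(2π) = 3.395e+04 Hz.

(a) f₀ = 316.8 Hz  (b) Q = 0.009329  (c) BW = 3.395e+04 Hz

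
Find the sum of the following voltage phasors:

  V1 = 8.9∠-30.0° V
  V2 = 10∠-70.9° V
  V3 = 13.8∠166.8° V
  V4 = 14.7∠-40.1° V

Step 1 — Convert each phasor to rectangular form:
  V1 = 8.9·(cos(-30.0°) + j·sin(-30.0°)) = 7.708 - j4.45 V
  V2 = 10·(cos(-70.9°) + j·sin(-70.9°)) = 3.272 - j9.449 V
  V3 = 13.8·(cos(166.8°) + j·sin(166.8°)) = -13.44 + j3.151 V
  V4 = 14.7·(cos(-40.1°) + j·sin(-40.1°)) = 11.24 - j9.469 V
Step 2 — Sum components: V_total = 8.789 - j20.22 V.
Step 3 — Convert to polar: |V_total| = 22.04 V, ∠V_total = -66.5°.

V_total = 22.04∠-66.5° V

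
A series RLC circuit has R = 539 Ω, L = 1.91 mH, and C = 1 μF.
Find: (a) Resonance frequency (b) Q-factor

Step 1 — Resonance condition Im(Z)=0 gives ω₀ = 1/√(LC).
Step 2 — ω₀ = 1/√(0.00191·1e-06) = 2.288e+04 rad/s.
Step 3 — f₀ = ω₀/(2π) = 3642 Hz.
Step 4 — Series Q: Q = ω₀L/R = 2.288e+04·0.00191/539 = 0.08108.

(a) f₀ = 3642 Hz  (b) Q = 0.08108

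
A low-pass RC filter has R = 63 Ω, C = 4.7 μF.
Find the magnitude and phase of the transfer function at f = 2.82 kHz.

Step 1 — Angular frequency: ω = 2π·2820 = 1.772e+04 rad/s.
Step 2 — Transfer function: H(jω) = 1/(1 + jωRC).
Step 3 — Denominator: 1 + jωRC = 1 + j·1.772e+04·63·4.7e-06 = 1 + j5.246.
Step 4 — H = 0.03506 - j0.1839.
Step 5 — Magnitude: |H| = 0.1872 (-14.6 dB); phase: φ = -79.2°.

|H| = 0.1872 (-14.6 dB), φ = -79.2°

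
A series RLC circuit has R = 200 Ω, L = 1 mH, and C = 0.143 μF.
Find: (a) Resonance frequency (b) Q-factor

Step 1 — Resonance condition Im(Z)=0 gives ω₀ = 1/√(LC).
Step 2 — ω₀ = 1/√(0.001·1.43e-07) = 8.362e+04 rad/s.
Step 3 — f₀ = ω₀/(2π) = 1.331e+04 Hz.
Step 4 — Series Q: Q = ω₀L/R = 8.362e+04·0.001/200 = 0.4181.

(a) f₀ = 1.331e+04 Hz  (b) Q = 0.4181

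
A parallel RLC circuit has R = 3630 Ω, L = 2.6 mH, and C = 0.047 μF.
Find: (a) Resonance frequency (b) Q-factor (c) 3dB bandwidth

Step 1 — Resonance: ω₀ = 1/√(LC) = 1/√(0.0026·4.7e-08) = 9.046e+04 rad/s.
Step 2 — f₀ = ω₀/(2π) = 1.44e+04 Hz.
Step 3 — Parallel Q: Q = R/(ω₀L) = 3630/(9.046e+04·0.0026) = 15.43.
Step 4 — Bandwidth: Δω = ω₀/Q = 5861 rad/s; BW = Δω/(2π) = 932.9 Hz.

(a) f₀ = 1.44e+04 Hz  (b) Q = 15.43  (c) BW = 932.9 Hz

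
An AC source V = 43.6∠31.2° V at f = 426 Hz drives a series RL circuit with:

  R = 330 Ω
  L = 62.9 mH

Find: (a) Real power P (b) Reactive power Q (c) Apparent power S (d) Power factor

Step 1 — Angular frequency: ω = 2π·f = 2π·426 = 2677 rad/s.
Step 2 — Component impedances:
  R: Z = R = 330 Ω
  L: Z = jωL = j·2677·0.0629 = 0 + j168.4 Ω
Step 3 — Series combination: Z_total = R + L = 330 + j168.4 Ω = 370.5∠27.0° Ω.
Step 4 — Source phasor: V = 43.6∠31.2° V = 37.29 + j22.59 V.
Step 5 — Current: I = V / Z = 0.1174 + j0.008558 A = 0.1177∠4.2° A.
Step 6 — Complex power: S = V·I* = 4.571 + j2.332 VA.
Step 7 — Real power: P = Re(S) = 4.571 W.
Step 8 — Reactive power: Q = Im(S) = 2.332 VAR.
Step 9 — Apparent power: |S| = 5.131 VA.
Step 10 — Power factor: PF = P/|S| = 0.8908 (lagging).

(a) P = 4.571 W  (b) Q = 2.332 VAR  (c) S = 5.131 VA  (d) PF = 0.8908 (lagging)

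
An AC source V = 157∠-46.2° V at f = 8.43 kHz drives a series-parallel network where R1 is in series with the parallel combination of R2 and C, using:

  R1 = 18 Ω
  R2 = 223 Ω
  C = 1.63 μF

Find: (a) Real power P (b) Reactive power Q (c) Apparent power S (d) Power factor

Step 1 — Angular frequency: ω = 2π·f = 2π·8430 = 5.297e+04 rad/s.
Step 2 — Component impedances:
  R1: Z = R = 18 Ω
  R2: Z = R = 223 Ω
  C: Z = 1/(jωC) = -j/(ω·C) = 0 - j11.58 Ω
Step 3 — Parallel branch: R2 || C = 1/(1/R2 + 1/C) = 0.6 - j11.55 Ω.
Step 4 — Series with R1: Z_total = R1 + (R2 || C) = 18.6 - j11.55 Ω = 21.9∠-31.8° Ω.
Step 5 — Source phasor: V = 157∠-46.2° V = 108.7 - j113.3 V.
Step 6 — Current: I = V / Z = 6.947 - j1.778 A = 7.171∠-14.4° A.
Step 7 — Complex power: S = V·I* = 956.4 - j593.9 VA.
Step 8 — Real power: P = Re(S) = 956.4 W.
Step 9 — Reactive power: Q = Im(S) = -593.9 VAR.
Step 10 — Apparent power: |S| = 1126 VA.
Step 11 — Power factor: PF = P/|S| = 0.8495 (leading).

(a) P = 956.4 W  (b) Q = -593.9 VAR  (c) S = 1126 VA  (d) PF = 0.8495 (leading)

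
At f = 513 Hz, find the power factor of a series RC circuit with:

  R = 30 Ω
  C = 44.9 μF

Step 1 — Angular frequency: ω = 2π·f = 2π·513 = 3223 rad/s.
Step 2 — Component impedances:
  R: Z = R = 30 Ω
  C: Z = 1/(jωC) = -j/(ω·C) = 0 - j6.91 Ω
Step 3 — Series combination: Z_total = R + C = 30 - j6.91 Ω = 30.79∠-13.0° Ω.
Step 4 — Power factor: PF = cos(φ) = Re(Z)/|Z| = 30/30.785 = 0.9745.
Step 5 — Type: Im(Z) = -6.91 ⇒ leading (phase φ = -13.0°).

PF = 0.9745 (leading, φ = -13.0°)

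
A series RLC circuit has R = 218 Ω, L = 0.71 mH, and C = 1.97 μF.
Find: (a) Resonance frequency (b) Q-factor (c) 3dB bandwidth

Step 1 — Resonance: ω₀ = 1/√(LC) = 1/√(0.00071·1.97e-06) = 2.674e+04 rad/s.
Step 2 — f₀ = ω₀/(2π) = 4256 Hz.
Step 3 — Series Q: Q = ω₀L/R = 2.674e+04·0.00071/218 = 0.08708.
Step 4 — Bandwidth: Δω = ω₀/Q = 3.07e+05 rad/s; BW = Δω/(2π) = 4.887e+04 Hz.

(a) f₀ = 4256 Hz  (b) Q = 0.08708  (c) BW = 4.887e+04 Hz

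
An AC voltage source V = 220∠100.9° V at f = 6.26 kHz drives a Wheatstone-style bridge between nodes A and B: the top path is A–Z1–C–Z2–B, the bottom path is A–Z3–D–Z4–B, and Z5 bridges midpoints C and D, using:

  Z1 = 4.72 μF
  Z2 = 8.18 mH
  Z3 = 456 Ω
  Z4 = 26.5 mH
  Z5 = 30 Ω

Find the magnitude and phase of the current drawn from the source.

Step 1 — Angular frequency: ω = 2π·f = 2π·6260 = 3.933e+04 rad/s.
Step 2 — Component impedances:
  Z1: Z = 1/(jωC) = -j/(ω·C) = 0 - j5.386 Ω
  Z2: Z = jωL = j·3.933e+04·0.00818 = 0 + j321.7 Ω
  Z3: Z = R = 456 Ω
  Z4: Z = jωL = j·3.933e+04·0.0265 = 0 + j1042 Ω
  Z5: Z = R = 30 Ω
Step 3 — Bridge requires nodal analysis (the Z5 bridge couples midpoints C and D, so the two paths cannot be reduced to a simple series/parallel combination). Setting node B to ground and injecting 1 A at node A, the 3-node admittance system at A, C, D solves to V_A = Z_AB = 1.62 + j240.7 Ω = 240.7∠89.6° Ω.
Step 4 — Source phasor: V = 220∠100.9° V = -41.6 + j216 V.
Step 5 — Ohm's law: I = V / Z_total = (-41.6 + j216) / (1.62 + j240.7) = 0.8965 + j0.1789 A.
Step 6 — Convert to polar: |I| = 0.9142 A, ∠I = 11.3°.

I = 0.9142∠11.3° A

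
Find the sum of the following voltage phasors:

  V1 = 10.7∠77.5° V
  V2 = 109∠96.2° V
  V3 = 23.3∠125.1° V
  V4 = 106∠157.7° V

Step 1 — Convert each phasor to rectangular form:
  V1 = 10.7·(cos(77.5°) + j·sin(77.5°)) = 2.316 + j10.45 V
  V2 = 109·(cos(96.2°) + j·sin(96.2°)) = -11.77 + j108.4 V
  V3 = 23.3·(cos(125.1°) + j·sin(125.1°)) = -13.4 + j19.06 V
  V4 = 106·(cos(157.7°) + j·sin(157.7°)) = -98.07 + j40.22 V
Step 2 — Sum components: V_total = -120.9 + j178.1 V.
Step 3 — Convert to polar: |V_total| = 215.3 V, ∠V_total = 124.2°.

V_total = 215.3∠124.2° V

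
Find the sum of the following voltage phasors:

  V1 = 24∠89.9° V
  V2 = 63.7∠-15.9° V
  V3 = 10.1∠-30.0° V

Step 1 — Convert each phasor to rectangular form:
  V1 = 24·(cos(89.9°) + j·sin(89.9°)) = 0.04189 + j24 V
  V2 = 63.7·(cos(-15.9°) + j·sin(-15.9°)) = 61.26 - j17.45 V
  V3 = 10.1·(cos(-30.0°) + j·sin(-30.0°)) = 8.747 - j5.05 V
Step 2 — Sum components: V_total = 70.05 + j1.499 V.
Step 3 — Convert to polar: |V_total| = 70.07 V, ∠V_total = 1.2°.

V_total = 70.07∠1.2° V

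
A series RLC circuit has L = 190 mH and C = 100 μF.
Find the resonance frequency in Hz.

Step 1 — Resonance condition Im(Z)=0 gives ω₀ = 1/√(LC).
Step 2 — ω₀ = 1/√(0.19·0.0001) = 229.4 rad/s.
Step 3 — f₀ = ω₀/(2π) = 36.51 Hz.

f₀ = 36.51 Hz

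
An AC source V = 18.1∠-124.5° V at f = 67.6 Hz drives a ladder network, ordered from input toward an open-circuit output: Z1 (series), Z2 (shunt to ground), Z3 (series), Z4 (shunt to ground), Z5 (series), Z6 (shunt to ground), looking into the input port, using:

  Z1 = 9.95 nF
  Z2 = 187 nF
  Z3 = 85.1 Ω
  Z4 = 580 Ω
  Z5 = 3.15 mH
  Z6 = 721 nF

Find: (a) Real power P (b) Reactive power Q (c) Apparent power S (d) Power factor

Step 1 — Angular frequency: ω = 2π·f = 2π·67.6 = 424.7 rad/s.
Step 2 — Component impedances:
  Z1: Z = 1/(jωC) = -j/(ω·C) = 0 - j2.366e+05 Ω
  Z2: Z = 1/(jωC) = -j/(ω·C) = 0 - j1.259e+04 Ω
  Z3: Z = R = 85.1 Ω
  Z4: Z = R = 580 Ω
  Z5: Z = jωL = j·424.7·0.00315 = 0 + j1.338 Ω
  Z6: Z = 1/(jωC) = -j/(ω·C) = 0 - j3265 Ω
Step 3 — Ladder network (open output): work backward from the far end, alternating series and parallel combinations. Z_in = 635.5 - j2.368e+05 Ω = 2.368e+05∠-89.8° Ω.
Step 4 — Source phasor: V = 18.1∠-124.5° V = -10.25 - j14.92 V.
Step 5 — Current: I = V / Z = 6.289e-05 - j4.347e-05 A = 7.645e-05∠-34.7° A.
Step 6 — Complex power: S = V·I* = 3.715e-06 - j0.001384 VA.
Step 7 — Real power: P = Re(S) = 3.715e-06 W.
Step 8 — Reactive power: Q = Im(S) = -0.001384 VAR.
Step 9 — Apparent power: |S| = 0.001384 VA.
Step 10 — Power factor: PF = P/|S| = 0.002684 (leading).

(a) P = 3.715e-06 W  (b) Q = -0.001384 VAR  (c) S = 0.001384 VA  (d) PF = 0.002684 (leading)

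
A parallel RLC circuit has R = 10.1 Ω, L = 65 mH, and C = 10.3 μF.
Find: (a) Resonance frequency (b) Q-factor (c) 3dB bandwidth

Step 1 — Resonance: ω₀ = 1/√(LC) = 1/√(0.065·1.03e-05) = 1222 rad/s.
Step 2 — f₀ = ω₀/(2π) = 194.5 Hz.
Step 3 — Parallel Q: Q = R/(ω₀L) = 10.1/(1222·0.065) = 0.1271.
Step 4 — Bandwidth: Δω = ω₀/Q = 9613 rad/s; BW = Δω/(2π) = 1530 Hz.

(a) f₀ = 194.5 Hz  (b) Q = 0.1271  (c) BW = 1530 Hz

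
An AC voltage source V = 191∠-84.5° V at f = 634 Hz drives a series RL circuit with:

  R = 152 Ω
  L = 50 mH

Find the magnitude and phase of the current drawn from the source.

Step 1 — Angular frequency: ω = 2π·f = 2π·634 = 3984 rad/s.
Step 2 — Component impedances:
  R: Z = R = 152 Ω
  L: Z = jωL = j·3984·0.05 = 0 + j199.2 Ω
Step 3 — Series combination: Z_total = R + L = 152 + j199.2 Ω = 250.6∠52.7° Ω.
Step 4 — Source phasor: V = 191∠-84.5° V = 18.31 - j190.1 V.
Step 5 — Ohm's law: I = V / Z_total = (18.31 - j190.1) / (152 + j199.2) = -0.5589 - j0.5184 A.
Step 6 — Convert to polar: |I| = 0.7623 A, ∠I = -137.2°.

I = 0.7623∠-137.2° A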